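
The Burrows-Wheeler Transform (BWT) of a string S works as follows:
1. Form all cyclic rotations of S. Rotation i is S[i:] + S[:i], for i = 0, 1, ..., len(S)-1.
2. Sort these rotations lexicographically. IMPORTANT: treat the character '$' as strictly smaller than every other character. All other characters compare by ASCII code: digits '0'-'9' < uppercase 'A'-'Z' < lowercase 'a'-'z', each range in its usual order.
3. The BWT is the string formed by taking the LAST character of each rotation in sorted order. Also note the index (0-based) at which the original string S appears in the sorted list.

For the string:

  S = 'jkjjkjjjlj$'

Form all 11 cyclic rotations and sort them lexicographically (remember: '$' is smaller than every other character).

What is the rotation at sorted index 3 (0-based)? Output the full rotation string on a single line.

All 11 rotations (rotation i = S[i:]+S[:i]):
  rot[0] = jkjjkjjjlj$
  rot[1] = kjjkjjjlj$j
  rot[2] = jjkjjjlj$jk
  rot[3] = jkjjjlj$jkj
  rot[4] = kjjjlj$jkjj
  rot[5] = jjjlj$jkjjk
  rot[6] = jjlj$jkjjkj
  rot[7] = jlj$jkjjkjj
  rot[8] = lj$jkjjkjjj
  rot[9] = j$jkjjkjjjl
  rot[10] = $jkjjkjjjlj
Sorted (with $ < everything):
  sorted[0] = $jkjjkjjjlj
  sorted[1] = j$jkjjkjjjl
  sorted[2] = jjjlj$jkjjk
  sorted[3] = jjkjjjlj$jk
  sorted[4] = jjlj$jkjjkj
  sorted[5] = jkjjjlj$jkj
  sorted[6] = jkjjkjjjlj$
  sorted[7] = jlj$jkjjkjj
  sorted[8] = kjjjlj$jkjj
  sorted[9] = kjjkjjjlj$j
  sorted[10] = lj$jkjjkjjj
sorted[3] = jjkjjjlj$jk

Answer: jjkjjjlj$jk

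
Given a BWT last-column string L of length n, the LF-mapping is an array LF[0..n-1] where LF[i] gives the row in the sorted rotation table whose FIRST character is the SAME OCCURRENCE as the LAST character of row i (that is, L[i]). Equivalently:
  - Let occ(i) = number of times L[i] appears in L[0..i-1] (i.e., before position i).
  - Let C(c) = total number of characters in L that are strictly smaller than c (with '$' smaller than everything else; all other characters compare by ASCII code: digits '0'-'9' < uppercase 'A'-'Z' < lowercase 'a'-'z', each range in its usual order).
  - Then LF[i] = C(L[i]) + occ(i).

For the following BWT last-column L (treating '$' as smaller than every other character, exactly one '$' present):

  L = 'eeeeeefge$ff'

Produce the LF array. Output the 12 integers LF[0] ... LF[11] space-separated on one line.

Answer: 1 2 3 4 5 6 8 11 7 0 9 10

Derivation:
Char counts: '$':1, 'e':7, 'f':3, 'g':1
C (first-col start): C('$')=0, C('e')=1, C('f')=8, C('g')=11
L[0]='e': occ=0, LF[0]=C('e')+0=1+0=1
L[1]='e': occ=1, LF[1]=C('e')+1=1+1=2
L[2]='e': occ=2, LF[2]=C('e')+2=1+2=3
L[3]='e': occ=3, LF[3]=C('e')+3=1+3=4
L[4]='e': occ=4, LF[4]=C('e')+4=1+4=5
L[5]='e': occ=5, LF[5]=C('e')+5=1+5=6
L[6]='f': occ=0, LF[6]=C('f')+0=8+0=8
L[7]='g': occ=0, LF[7]=C('g')+0=11+0=11
L[8]='e': occ=6, LF[8]=C('e')+6=1+6=7
L[9]='$': occ=0, LF[9]=C('$')+0=0+0=0
L[10]='f': occ=1, LF[10]=C('f')+1=8+1=9
L[11]='f': occ=2, LF[11]=C('f')+2=8+2=10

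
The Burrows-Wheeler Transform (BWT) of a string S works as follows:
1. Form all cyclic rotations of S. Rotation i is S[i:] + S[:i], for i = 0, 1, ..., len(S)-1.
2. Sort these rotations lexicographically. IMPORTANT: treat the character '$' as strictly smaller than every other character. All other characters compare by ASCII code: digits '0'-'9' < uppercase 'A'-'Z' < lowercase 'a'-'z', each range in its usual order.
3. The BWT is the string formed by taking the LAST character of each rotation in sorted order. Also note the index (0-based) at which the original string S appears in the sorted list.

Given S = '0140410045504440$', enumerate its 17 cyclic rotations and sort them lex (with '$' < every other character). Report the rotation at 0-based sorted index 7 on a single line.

All 17 rotations (rotation i = S[i:]+S[:i]):
  rot[0] = 0140410045504440$
  rot[1] = 140410045504440$0
  rot[2] = 40410045504440$01
  rot[3] = 0410045504440$014
  rot[4] = 410045504440$0140
  rot[5] = 10045504440$01404
  rot[6] = 0045504440$014041
  rot[7] = 045504440$0140410
  rot[8] = 45504440$01404100
  rot[9] = 5504440$014041004
  rot[10] = 504440$0140410045
  rot[11] = 04440$01404100455
  rot[12] = 4440$014041004550
  rot[13] = 440$0140410045504
  rot[14] = 40$01404100455044
  rot[15] = 0$014041004550444
  rot[16] = $0140410045504440
Sorted (with $ < everything):
  sorted[0] = $0140410045504440
  sorted[1] = 0$014041004550444
  sorted[2] = 0045504440$014041
  sorted[3] = 0140410045504440$
  sorted[4] = 0410045504440$014
  sorted[5] = 04440$01404100455
  sorted[6] = 045504440$0140410
  sorted[7] = 10045504440$01404
  sorted[8] = 140410045504440$0
  sorted[9] = 40$01404100455044
  sorted[10] = 40410045504440$01
  sorted[11] = 410045504440$0140
  sorted[12] = 440$0140410045504
  sorted[13] = 4440$014041004550
  sorted[14] = 45504440$01404100
  sorted[15] = 504440$0140410045
  sorted[16] = 5504440$014041004
sorted[7] = 10045504440$01404

Answer: 10045504440$01404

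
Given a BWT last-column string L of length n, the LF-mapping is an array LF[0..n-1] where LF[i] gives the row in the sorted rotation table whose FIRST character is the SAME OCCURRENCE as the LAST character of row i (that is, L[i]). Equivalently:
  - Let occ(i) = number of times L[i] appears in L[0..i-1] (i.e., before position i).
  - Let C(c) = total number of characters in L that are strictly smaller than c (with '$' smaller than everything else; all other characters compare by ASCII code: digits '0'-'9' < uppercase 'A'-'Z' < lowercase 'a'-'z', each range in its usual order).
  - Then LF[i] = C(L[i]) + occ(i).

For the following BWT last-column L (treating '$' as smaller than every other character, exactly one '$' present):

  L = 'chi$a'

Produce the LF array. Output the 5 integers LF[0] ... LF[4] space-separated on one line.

Answer: 2 3 4 0 1

Derivation:
Char counts: '$':1, 'a':1, 'c':1, 'h':1, 'i':1
C (first-col start): C('$')=0, C('a')=1, C('c')=2, C('h')=3, C('i')=4
L[0]='c': occ=0, LF[0]=C('c')+0=2+0=2
L[1]='h': occ=0, LF[1]=C('h')+0=3+0=3
L[2]='i': occ=0, LF[2]=C('i')+0=4+0=4
L[3]='$': occ=0, LF[3]=C('$')+0=0+0=0
L[4]='a': occ=0, LF[4]=C('a')+0=1+0=1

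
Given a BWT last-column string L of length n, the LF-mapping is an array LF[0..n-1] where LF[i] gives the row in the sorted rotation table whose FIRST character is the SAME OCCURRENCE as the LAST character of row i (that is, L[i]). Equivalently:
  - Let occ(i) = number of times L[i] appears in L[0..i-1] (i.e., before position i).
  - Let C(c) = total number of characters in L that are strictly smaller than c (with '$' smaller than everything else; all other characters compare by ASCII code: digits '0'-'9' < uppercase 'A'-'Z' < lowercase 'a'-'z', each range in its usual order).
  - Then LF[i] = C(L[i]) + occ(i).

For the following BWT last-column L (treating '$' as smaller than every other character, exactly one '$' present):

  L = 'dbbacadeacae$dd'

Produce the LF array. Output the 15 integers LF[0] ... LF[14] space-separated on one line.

Char counts: '$':1, 'a':4, 'b':2, 'c':2, 'd':4, 'e':2
C (first-col start): C('$')=0, C('a')=1, C('b')=5, C('c')=7, C('d')=9, C('e')=13
L[0]='d': occ=0, LF[0]=C('d')+0=9+0=9
L[1]='b': occ=0, LF[1]=C('b')+0=5+0=5
L[2]='b': occ=1, LF[2]=C('b')+1=5+1=6
L[3]='a': occ=0, LF[3]=C('a')+0=1+0=1
L[4]='c': occ=0, LF[4]=C('c')+0=7+0=7
L[5]='a': occ=1, LF[5]=C('a')+1=1+1=2
L[6]='d': occ=1, LF[6]=C('d')+1=9+1=10
L[7]='e': occ=0, LF[7]=C('e')+0=13+0=13
L[8]='a': occ=2, LF[8]=C('a')+2=1+2=3
L[9]='c': occ=1, LF[9]=C('c')+1=7+1=8
L[10]='a': occ=3, LF[10]=C('a')+3=1+3=4
L[11]='e': occ=1, LF[11]=C('e')+1=13+1=14
L[12]='$': occ=0, LF[12]=C('$')+0=0+0=0
L[13]='d': occ=2, LF[13]=C('d')+2=9+2=11
L[14]='d': occ=3, LF[14]=C('d')+3=9+3=12

Answer: 9 5 6 1 7 2 10 13 3 8 4 14 0 11 12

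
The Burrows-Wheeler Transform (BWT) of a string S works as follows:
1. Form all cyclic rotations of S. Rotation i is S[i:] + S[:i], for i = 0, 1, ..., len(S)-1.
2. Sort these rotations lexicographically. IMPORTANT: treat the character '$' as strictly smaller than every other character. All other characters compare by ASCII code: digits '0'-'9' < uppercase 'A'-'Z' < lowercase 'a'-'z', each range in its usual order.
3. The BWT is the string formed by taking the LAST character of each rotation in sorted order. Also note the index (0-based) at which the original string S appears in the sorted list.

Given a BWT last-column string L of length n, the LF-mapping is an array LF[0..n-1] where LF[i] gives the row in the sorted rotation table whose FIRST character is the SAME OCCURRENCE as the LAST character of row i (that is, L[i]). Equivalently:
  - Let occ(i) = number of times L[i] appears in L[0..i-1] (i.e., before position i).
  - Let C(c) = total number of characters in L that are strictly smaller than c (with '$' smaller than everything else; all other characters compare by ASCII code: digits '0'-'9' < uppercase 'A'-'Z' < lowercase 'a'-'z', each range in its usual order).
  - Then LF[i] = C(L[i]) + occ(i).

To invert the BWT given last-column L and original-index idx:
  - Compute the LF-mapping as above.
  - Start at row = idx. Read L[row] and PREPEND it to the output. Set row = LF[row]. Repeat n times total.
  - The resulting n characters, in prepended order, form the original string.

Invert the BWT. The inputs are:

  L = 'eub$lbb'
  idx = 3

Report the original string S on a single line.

Answer: bubble$

Derivation:
LF mapping: 4 6 1 0 5 2 3
Walk LF starting at row 3, prepending L[row]:
  step 1: row=3, L[3]='$', prepend. Next row=LF[3]=0
  step 2: row=0, L[0]='e', prepend. Next row=LF[0]=4
  step 3: row=4, L[4]='l', prepend. Next row=LF[4]=5
  step 4: row=5, L[5]='b', prepend. Next row=LF[5]=2
  step 5: row=2, L[2]='b', prepend. Next row=LF[2]=1
  step 6: row=1, L[1]='u', prepend. Next row=LF[1]=6
  step 7: row=6, L[6]='b', prepend. Next row=LF[6]=3
Reversed output: bubble$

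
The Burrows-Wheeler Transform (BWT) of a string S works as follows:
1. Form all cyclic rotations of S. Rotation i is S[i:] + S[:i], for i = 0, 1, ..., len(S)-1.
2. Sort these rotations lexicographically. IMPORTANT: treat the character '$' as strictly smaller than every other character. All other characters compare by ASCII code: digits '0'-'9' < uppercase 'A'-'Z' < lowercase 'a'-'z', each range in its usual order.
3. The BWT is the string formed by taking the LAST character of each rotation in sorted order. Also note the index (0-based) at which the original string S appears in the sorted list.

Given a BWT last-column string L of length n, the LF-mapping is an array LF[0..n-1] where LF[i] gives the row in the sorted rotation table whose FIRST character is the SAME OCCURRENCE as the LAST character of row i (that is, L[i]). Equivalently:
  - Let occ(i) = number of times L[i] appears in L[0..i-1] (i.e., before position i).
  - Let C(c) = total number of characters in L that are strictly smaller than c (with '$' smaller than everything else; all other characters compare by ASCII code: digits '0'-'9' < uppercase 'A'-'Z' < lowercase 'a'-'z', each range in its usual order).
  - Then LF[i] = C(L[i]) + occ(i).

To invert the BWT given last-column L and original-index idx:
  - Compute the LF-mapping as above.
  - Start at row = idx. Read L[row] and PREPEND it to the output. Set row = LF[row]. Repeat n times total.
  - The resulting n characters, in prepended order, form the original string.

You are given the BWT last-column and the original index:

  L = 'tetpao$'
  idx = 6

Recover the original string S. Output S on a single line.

LF mapping: 5 2 6 4 1 3 0
Walk LF starting at row 6, prepending L[row]:
  step 1: row=6, L[6]='$', prepend. Next row=LF[6]=0
  step 2: row=0, L[0]='t', prepend. Next row=LF[0]=5
  step 3: row=5, L[5]='o', prepend. Next row=LF[5]=3
  step 4: row=3, L[3]='p', prepend. Next row=LF[3]=4
  step 5: row=4, L[4]='a', prepend. Next row=LF[4]=1
  step 6: row=1, L[1]='e', prepend. Next row=LF[1]=2
  step 7: row=2, L[2]='t', prepend. Next row=LF[2]=6
Reversed output: teapot$

Answer: teapot$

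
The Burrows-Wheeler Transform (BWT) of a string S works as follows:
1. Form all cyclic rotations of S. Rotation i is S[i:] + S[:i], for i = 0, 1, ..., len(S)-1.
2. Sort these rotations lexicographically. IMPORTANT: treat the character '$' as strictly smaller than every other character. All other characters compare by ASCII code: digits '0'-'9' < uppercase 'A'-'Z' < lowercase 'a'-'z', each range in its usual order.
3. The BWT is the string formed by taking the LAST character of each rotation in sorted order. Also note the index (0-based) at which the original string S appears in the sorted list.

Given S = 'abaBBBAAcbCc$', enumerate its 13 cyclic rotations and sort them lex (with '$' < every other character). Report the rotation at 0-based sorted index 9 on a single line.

Answer: bCc$abaBBBAAc

Derivation:
All 13 rotations (rotation i = S[i:]+S[:i]):
  rot[0] = abaBBBAAcbCc$
  rot[1] = baBBBAAcbCc$a
  rot[2] = aBBBAAcbCc$ab
  rot[3] = BBBAAcbCc$aba
  rot[4] = BBAAcbCc$abaB
  rot[5] = BAAcbCc$abaBB
  rot[6] = AAcbCc$abaBBB
  rot[7] = AcbCc$abaBBBA
  rot[8] = cbCc$abaBBBAA
  rot[9] = bCc$abaBBBAAc
  rot[10] = Cc$abaBBBAAcb
  rot[11] = c$abaBBBAAcbC
  rot[12] = $abaBBBAAcbCc
Sorted (with $ < everything):
  sorted[0] = $abaBBBAAcbCc
  sorted[1] = AAcbCc$abaBBB
  sorted[2] = AcbCc$abaBBBA
  sorted[3] = BAAcbCc$abaBB
  sorted[4] = BBAAcbCc$abaB
  sorted[5] = BBBAAcbCc$aba
  sorted[6] = Cc$abaBBBAAcb
  sorted[7] = aBBBAAcbCc$ab
  sorted[8] = abaBBBAAcbCc$
  sorted[9] = bCc$abaBBBAAc
  sorted[10] = baBBBAAcbCc$a
  sorted[11] = c$abaBBBAAcbC
  sorted[12] = cbCc$abaBBBAA
sorted[9] = bCc$abaBBBAAc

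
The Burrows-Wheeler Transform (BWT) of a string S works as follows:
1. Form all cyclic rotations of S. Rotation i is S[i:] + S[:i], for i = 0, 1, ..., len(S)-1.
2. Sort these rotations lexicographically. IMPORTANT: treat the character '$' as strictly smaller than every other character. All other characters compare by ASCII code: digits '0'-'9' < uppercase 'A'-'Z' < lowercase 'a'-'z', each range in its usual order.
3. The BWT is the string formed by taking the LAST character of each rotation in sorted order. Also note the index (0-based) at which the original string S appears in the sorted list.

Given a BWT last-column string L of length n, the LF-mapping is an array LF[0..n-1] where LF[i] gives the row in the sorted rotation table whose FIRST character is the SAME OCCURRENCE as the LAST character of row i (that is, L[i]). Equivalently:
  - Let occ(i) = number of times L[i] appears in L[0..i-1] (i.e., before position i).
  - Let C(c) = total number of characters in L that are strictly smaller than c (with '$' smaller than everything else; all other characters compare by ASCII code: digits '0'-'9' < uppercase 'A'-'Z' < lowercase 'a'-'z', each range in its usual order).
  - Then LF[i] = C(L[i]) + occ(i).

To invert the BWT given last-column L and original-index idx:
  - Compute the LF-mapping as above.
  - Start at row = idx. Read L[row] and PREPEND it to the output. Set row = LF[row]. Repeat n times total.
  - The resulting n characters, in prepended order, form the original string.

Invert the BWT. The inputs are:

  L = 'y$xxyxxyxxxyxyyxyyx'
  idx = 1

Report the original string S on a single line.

LF mapping: 11 0 1 2 12 3 4 13 5 6 7 14 8 15 16 9 17 18 10
Walk LF starting at row 1, prepending L[row]:
  step 1: row=1, L[1]='$', prepend. Next row=LF[1]=0
  step 2: row=0, L[0]='y', prepend. Next row=LF[0]=11
  step 3: row=11, L[11]='y', prepend. Next row=LF[11]=14
  step 4: row=14, L[14]='y', prepend. Next row=LF[14]=16
  step 5: row=16, L[16]='y', prepend. Next row=LF[16]=17
  step 6: row=17, L[17]='y', prepend. Next row=LF[17]=18
  step 7: row=18, L[18]='x', prepend. Next row=LF[18]=10
  step 8: row=10, L[10]='x', prepend. Next row=LF[10]=7
  step 9: row=7, L[7]='y', prepend. Next row=LF[7]=13
  step 10: row=13, L[13]='y', prepend. Next row=LF[13]=15
  step 11: row=15, L[15]='x', prepend. Next row=LF[15]=9
  step 12: row=9, L[9]='x', prepend. Next row=LF[9]=6
  step 13: row=6, L[6]='x', prepend. Next row=LF[6]=4
  step 14: row=4, L[4]='y', prepend. Next row=LF[4]=12
  step 15: row=12, L[12]='x', prepend. Next row=LF[12]=8
  step 16: row=8, L[8]='x', prepend. Next row=LF[8]=5
  step 17: row=5, L[5]='x', prepend. Next row=LF[5]=3
  step 18: row=3, L[3]='x', prepend. Next row=LF[3]=2
  step 19: row=2, L[2]='x', prepend. Next row=LF[2]=1
Reversed output: xxxxxyxxxyyxxyyyyy$

Answer: xxxxxyxxxyyxxyyyyy$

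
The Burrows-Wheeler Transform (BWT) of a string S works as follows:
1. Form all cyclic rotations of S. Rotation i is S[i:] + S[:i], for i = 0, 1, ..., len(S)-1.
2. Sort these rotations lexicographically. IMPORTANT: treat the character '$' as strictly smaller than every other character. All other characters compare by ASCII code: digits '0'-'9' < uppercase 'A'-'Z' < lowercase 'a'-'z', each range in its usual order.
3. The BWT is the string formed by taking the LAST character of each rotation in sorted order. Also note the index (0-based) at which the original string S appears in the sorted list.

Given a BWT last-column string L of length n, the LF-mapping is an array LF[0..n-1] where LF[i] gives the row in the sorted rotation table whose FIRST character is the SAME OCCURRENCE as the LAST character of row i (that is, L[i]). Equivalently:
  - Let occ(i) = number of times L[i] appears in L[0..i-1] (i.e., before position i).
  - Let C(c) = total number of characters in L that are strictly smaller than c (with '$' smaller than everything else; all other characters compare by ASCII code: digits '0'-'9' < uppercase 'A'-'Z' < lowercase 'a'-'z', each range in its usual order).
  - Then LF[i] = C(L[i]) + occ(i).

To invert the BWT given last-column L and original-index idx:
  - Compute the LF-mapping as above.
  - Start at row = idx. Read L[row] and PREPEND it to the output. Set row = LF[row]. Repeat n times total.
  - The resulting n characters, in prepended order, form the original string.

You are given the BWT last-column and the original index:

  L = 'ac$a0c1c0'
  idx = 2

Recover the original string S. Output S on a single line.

LF mapping: 4 6 0 5 1 7 3 8 2
Walk LF starting at row 2, prepending L[row]:
  step 1: row=2, L[2]='$', prepend. Next row=LF[2]=0
  step 2: row=0, L[0]='a', prepend. Next row=LF[0]=4
  step 3: row=4, L[4]='0', prepend. Next row=LF[4]=1
  step 4: row=1, L[1]='c', prepend. Next row=LF[1]=6
  step 5: row=6, L[6]='1', prepend. Next row=LF[6]=3
  step 6: row=3, L[3]='a', prepend. Next row=LF[3]=5
  step 7: row=5, L[5]='c', prepend. Next row=LF[5]=7
  step 8: row=7, L[7]='c', prepend. Next row=LF[7]=8
  step 9: row=8, L[8]='0', prepend. Next row=LF[8]=2
Reversed output: 0cca1c0a$

Answer: 0cca1c0a$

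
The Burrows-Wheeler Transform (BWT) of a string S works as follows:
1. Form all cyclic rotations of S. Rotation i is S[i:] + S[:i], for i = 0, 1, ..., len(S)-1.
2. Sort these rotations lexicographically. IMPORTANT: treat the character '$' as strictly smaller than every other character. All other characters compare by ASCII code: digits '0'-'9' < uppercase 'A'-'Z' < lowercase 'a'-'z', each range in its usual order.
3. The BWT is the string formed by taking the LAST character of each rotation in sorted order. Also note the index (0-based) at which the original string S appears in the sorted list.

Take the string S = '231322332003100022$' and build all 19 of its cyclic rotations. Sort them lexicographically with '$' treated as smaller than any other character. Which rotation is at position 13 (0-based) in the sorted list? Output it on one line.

All 19 rotations (rotation i = S[i:]+S[:i]):
  rot[0] = 231322332003100022$
  rot[1] = 31322332003100022$2
  rot[2] = 1322332003100022$23
  rot[3] = 322332003100022$231
  rot[4] = 22332003100022$2313
  rot[5] = 2332003100022$23132
  rot[6] = 332003100022$231322
  rot[7] = 32003100022$2313223
  rot[8] = 2003100022$23132233
  rot[9] = 003100022$231322332
  rot[10] = 03100022$2313223320
  rot[11] = 3100022$23132233200
  rot[12] = 100022$231322332003
  rot[13] = 00022$2313223320031
  rot[14] = 0022$23132233200310
  rot[15] = 022$231322332003100
  rot[16] = 22$2313223320031000
  rot[17] = 2$23132233200310002
  rot[18] = $231322332003100022
Sorted (with $ < everything):
  sorted[0] = $231322332003100022
  sorted[1] = 00022$2313223320031
  sorted[2] = 0022$23132233200310
  sorted[3] = 003100022$231322332
  sorted[4] = 022$231322332003100
  sorted[5] = 03100022$2313223320
  sorted[6] = 100022$231322332003
  sorted[7] = 1322332003100022$23
  sorted[8] = 2$23132233200310002
  sorted[9] = 2003100022$23132233
  sorted[10] = 22$2313223320031000
  sorted[11] = 22332003100022$2313
  sorted[12] = 231322332003100022$
  sorted[13] = 2332003100022$23132
  sorted[14] = 3100022$23132233200
  sorted[15] = 31322332003100022$2
  sorted[16] = 32003100022$2313223
  sorted[17] = 322332003100022$231
  sorted[18] = 332003100022$231322
sorted[13] = 2332003100022$23132

Answer: 2332003100022$23132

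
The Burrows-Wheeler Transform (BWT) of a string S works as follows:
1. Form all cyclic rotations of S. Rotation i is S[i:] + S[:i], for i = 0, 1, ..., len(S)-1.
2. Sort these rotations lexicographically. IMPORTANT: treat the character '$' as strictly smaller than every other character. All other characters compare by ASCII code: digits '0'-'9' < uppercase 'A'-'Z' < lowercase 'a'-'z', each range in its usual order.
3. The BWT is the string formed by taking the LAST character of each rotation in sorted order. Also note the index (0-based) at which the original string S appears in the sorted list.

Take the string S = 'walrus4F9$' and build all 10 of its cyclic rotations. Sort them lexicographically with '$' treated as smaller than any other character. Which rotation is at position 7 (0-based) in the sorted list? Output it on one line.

All 10 rotations (rotation i = S[i:]+S[:i]):
  rot[0] = walrus4F9$
  rot[1] = alrus4F9$w
  rot[2] = lrus4F9$wa
  rot[3] = rus4F9$wal
  rot[4] = us4F9$walr
  rot[5] = s4F9$walru
  rot[6] = 4F9$walrus
  rot[7] = F9$walrus4
  rot[8] = 9$walrus4F
  rot[9] = $walrus4F9
Sorted (with $ < everything):
  sorted[0] = $walrus4F9
  sorted[1] = 4F9$walrus
  sorted[2] = 9$walrus4F
  sorted[3] = F9$walrus4
  sorted[4] = alrus4F9$w
  sorted[5] = lrus4F9$wa
  sorted[6] = rus4F9$wal
  sorted[7] = s4F9$walru
  sorted[8] = us4F9$walr
  sorted[9] = walrus4F9$
sorted[7] = s4F9$walru

Answer: s4F9$walru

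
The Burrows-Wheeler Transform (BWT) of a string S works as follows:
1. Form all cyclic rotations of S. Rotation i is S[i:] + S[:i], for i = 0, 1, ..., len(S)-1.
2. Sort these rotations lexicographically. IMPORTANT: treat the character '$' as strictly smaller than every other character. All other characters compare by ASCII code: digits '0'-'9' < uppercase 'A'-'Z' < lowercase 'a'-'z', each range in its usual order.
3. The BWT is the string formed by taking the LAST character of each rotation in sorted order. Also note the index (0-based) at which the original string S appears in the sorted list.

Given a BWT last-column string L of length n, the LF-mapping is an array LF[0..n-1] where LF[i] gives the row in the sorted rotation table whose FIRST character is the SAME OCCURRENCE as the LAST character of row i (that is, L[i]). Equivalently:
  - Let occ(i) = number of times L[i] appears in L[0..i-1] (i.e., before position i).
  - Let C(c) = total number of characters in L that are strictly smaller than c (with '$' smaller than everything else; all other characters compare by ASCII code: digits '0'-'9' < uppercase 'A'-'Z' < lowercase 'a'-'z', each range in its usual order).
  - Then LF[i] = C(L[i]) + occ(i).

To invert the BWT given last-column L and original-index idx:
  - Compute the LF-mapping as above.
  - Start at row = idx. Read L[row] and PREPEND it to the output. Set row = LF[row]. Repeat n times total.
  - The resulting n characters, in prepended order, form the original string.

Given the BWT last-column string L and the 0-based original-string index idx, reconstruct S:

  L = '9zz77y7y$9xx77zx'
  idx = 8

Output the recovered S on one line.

Answer: xxzz77y9xy7z779$

Derivation:
LF mapping: 6 13 14 1 2 11 3 12 0 7 8 9 4 5 15 10
Walk LF starting at row 8, prepending L[row]:
  step 1: row=8, L[8]='$', prepend. Next row=LF[8]=0
  step 2: row=0, L[0]='9', prepend. Next row=LF[0]=6
  step 3: row=6, L[6]='7', prepend. Next row=LF[6]=3
  step 4: row=3, L[3]='7', prepend. Next row=LF[3]=1
  step 5: row=1, L[1]='z', prepend. Next row=LF[1]=13
  step 6: row=13, L[13]='7', prepend. Next row=LF[13]=5
  step 7: row=5, L[5]='y', prepend. Next row=LF[5]=11
  step 8: row=11, L[11]='x', prepend. Next row=LF[11]=9
  step 9: row=9, L[9]='9', prepend. Next row=LF[9]=7
  step 10: row=7, L[7]='y', prepend. Next row=LF[7]=12
  step 11: row=12, L[12]='7', prepend. Next row=LF[12]=4
  step 12: row=4, L[4]='7', prepend. Next row=LF[4]=2
  step 13: row=2, L[2]='z', prepend. Next row=LF[2]=14
  step 14: row=14, L[14]='z', prepend. Next row=LF[14]=15
  step 15: row=15, L[15]='x', prepend. Next row=LF[15]=10
  step 16: row=10, L[10]='x', prepend. Next row=LF[10]=8
Reversed output: xxzz77y9xy7z779$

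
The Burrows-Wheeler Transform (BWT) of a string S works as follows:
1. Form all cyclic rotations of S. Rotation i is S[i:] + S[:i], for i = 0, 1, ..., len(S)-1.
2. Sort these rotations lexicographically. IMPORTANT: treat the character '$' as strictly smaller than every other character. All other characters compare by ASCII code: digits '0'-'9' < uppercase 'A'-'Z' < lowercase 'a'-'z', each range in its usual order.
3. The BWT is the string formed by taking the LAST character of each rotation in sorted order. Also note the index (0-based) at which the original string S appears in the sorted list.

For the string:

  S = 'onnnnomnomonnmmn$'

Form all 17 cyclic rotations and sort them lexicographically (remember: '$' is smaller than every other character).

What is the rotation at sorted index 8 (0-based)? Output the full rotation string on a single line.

Answer: nnnnomnomonnmmn$o

Derivation:
All 17 rotations (rotation i = S[i:]+S[:i]):
  rot[0] = onnnnomnomonnmmn$
  rot[1] = nnnnomnomonnmmn$o
  rot[2] = nnnomnomonnmmn$on
  rot[3] = nnomnomonnmmn$onn
  rot[4] = nomnomonnmmn$onnn
  rot[5] = omnomonnmmn$onnnn
  rot[6] = mnomonnmmn$onnnno
  rot[7] = nomonnmmn$onnnnom
  rot[8] = omonnmmn$onnnnomn
  rot[9] = monnmmn$onnnnomno
  rot[10] = onnmmn$onnnnomnom
  rot[11] = nnmmn$onnnnomnomo
  rot[12] = nmmn$onnnnomnomon
  rot[13] = mmn$onnnnomnomonn
  rot[14] = mn$onnnnomnomonnm
  rot[15] = n$onnnnomnomonnmm
  rot[16] = $onnnnomnomonnmmn
Sorted (with $ < everything):
  sorted[0] = $onnnnomnomonnmmn
  sorted[1] = mmn$onnnnomnomonn
  sorted[2] = mn$onnnnomnomonnm
  sorted[3] = mnomonnmmn$onnnno
  sorted[4] = monnmmn$onnnnomno
  sorted[5] = n$onnnnomnomonnmm
  sorted[6] = nmmn$onnnnomnomon
  sorted[7] = nnmmn$onnnnomnomo
  sorted[8] = nnnnomnomonnmmn$o
  sorted[9] = nnnomnomonnmmn$on
  sorted[10] = nnomnomonnmmn$onn
  sorted[11] = nomnomonnmmn$onnn
  sorted[12] = nomonnmmn$onnnnom
  sorted[13] = omnomonnmmn$onnnn
  sorted[14] = omonnmmn$onnnnomn
  sorted[15] = onnmmn$onnnnomnom
  sorted[16] = onnnnomnomonnmmn$
sorted[8] = nnnnomnomonnmmn$o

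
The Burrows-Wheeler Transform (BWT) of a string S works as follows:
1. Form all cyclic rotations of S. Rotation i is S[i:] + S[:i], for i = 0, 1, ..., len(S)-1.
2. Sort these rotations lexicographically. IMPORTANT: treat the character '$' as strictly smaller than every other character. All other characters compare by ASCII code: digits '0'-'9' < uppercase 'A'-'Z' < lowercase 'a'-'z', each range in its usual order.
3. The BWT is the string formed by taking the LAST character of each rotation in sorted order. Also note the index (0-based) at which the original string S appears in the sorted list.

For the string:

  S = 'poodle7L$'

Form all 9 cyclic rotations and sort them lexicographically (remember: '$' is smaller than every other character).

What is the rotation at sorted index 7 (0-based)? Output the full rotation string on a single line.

All 9 rotations (rotation i = S[i:]+S[:i]):
  rot[0] = poodle7L$
  rot[1] = oodle7L$p
  rot[2] = odle7L$po
  rot[3] = dle7L$poo
  rot[4] = le7L$pood
  rot[5] = e7L$poodl
  rot[6] = 7L$poodle
  rot[7] = L$poodle7
  rot[8] = $poodle7L
Sorted (with $ < everything):
  sorted[0] = $poodle7L
  sorted[1] = 7L$poodle
  sorted[2] = L$poodle7
  sorted[3] = dle7L$poo
  sorted[4] = e7L$poodl
  sorted[5] = le7L$pood
  sorted[6] = odle7L$po
  sorted[7] = oodle7L$p
  sorted[8] = poodle7L$
sorted[7] = oodle7L$p

Answer: oodle7L$p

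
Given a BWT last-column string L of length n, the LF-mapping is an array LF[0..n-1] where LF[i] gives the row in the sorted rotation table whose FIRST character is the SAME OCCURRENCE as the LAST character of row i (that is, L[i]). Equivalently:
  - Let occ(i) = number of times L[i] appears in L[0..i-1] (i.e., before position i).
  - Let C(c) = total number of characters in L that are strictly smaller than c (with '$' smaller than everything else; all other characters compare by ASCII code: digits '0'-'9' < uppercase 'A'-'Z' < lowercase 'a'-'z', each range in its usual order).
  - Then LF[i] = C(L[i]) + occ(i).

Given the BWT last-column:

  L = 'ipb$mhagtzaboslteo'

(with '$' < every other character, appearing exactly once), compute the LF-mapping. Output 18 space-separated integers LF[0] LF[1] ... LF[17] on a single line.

Char counts: '$':1, 'a':2, 'b':2, 'e':1, 'g':1, 'h':1, 'i':1, 'l':1, 'm':1, 'o':2, 'p':1, 's':1, 't':2, 'z':1
C (first-col start): C('$')=0, C('a')=1, C('b')=3, C('e')=5, C('g')=6, C('h')=7, C('i')=8, C('l')=9, C('m')=10, C('o')=11, C('p')=13, C('s')=14, C('t')=15, C('z')=17
L[0]='i': occ=0, LF[0]=C('i')+0=8+0=8
L[1]='p': occ=0, LF[1]=C('p')+0=13+0=13
L[2]='b': occ=0, LF[2]=C('b')+0=3+0=3
L[3]='$': occ=0, LF[3]=C('$')+0=0+0=0
L[4]='m': occ=0, LF[4]=C('m')+0=10+0=10
L[5]='h': occ=0, LF[5]=C('h')+0=7+0=7
L[6]='a': occ=0, LF[6]=C('a')+0=1+0=1
L[7]='g': occ=0, LF[7]=C('g')+0=6+0=6
L[8]='t': occ=0, LF[8]=C('t')+0=15+0=15
L[9]='z': occ=0, LF[9]=C('z')+0=17+0=17
L[10]='a': occ=1, LF[10]=C('a')+1=1+1=2
L[11]='b': occ=1, LF[11]=C('b')+1=3+1=4
L[12]='o': occ=0, LF[12]=C('o')+0=11+0=11
L[13]='s': occ=0, LF[13]=C('s')+0=14+0=14
L[14]='l': occ=0, LF[14]=C('l')+0=9+0=9
L[15]='t': occ=1, LF[15]=C('t')+1=15+1=16
L[16]='e': occ=0, LF[16]=C('e')+0=5+0=5
L[17]='o': occ=1, LF[17]=C('o')+1=11+1=12

Answer: 8 13 3 0 10 7 1 6 15 17 2 4 11 14 9 16 5 12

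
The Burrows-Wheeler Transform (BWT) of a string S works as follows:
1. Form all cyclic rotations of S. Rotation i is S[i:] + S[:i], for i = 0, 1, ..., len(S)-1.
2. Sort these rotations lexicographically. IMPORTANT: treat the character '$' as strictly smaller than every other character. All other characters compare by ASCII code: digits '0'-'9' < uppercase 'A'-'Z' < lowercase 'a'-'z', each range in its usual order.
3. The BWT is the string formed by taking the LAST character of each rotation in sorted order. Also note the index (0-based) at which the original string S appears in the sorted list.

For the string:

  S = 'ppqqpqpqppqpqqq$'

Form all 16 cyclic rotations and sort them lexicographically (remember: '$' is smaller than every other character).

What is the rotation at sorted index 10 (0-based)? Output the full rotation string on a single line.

Answer: qpqppqpqqq$ppqqp

Derivation:
All 16 rotations (rotation i = S[i:]+S[:i]):
  rot[0] = ppqqpqpqppqpqqq$
  rot[1] = pqqpqpqppqpqqq$p
  rot[2] = qqpqpqppqpqqq$pp
  rot[3] = qpqpqppqpqqq$ppq
  rot[4] = pqpqppqpqqq$ppqq
  rot[5] = qpqppqpqqq$ppqqp
  rot[6] = pqppqpqqq$ppqqpq
  rot[7] = qppqpqqq$ppqqpqp
  rot[8] = ppqpqqq$ppqqpqpq
  rot[9] = pqpqqq$ppqqpqpqp
  rot[10] = qpqqq$ppqqpqpqpp
  rot[11] = pqqq$ppqqpqpqppq
  rot[12] = qqq$ppqqpqpqppqp
  rot[13] = qq$ppqqpqpqppqpq
  rot[14] = q$ppqqpqpqppqpqq
  rot[15] = $ppqqpqpqppqpqqq
Sorted (with $ < everything):
  sorted[0] = $ppqqpqpqppqpqqq
  sorted[1] = ppqpqqq$ppqqpqpq
  sorted[2] = ppqqpqpqppqpqqq$
  sorted[3] = pqppqpqqq$ppqqpq
  sorted[4] = pqpqppqpqqq$ppqq
  sorted[5] = pqpqqq$ppqqpqpqp
  sorted[6] = pqqpqpqppqpqqq$p
  sorted[7] = pqqq$ppqqpqpqppq
  sorted[8] = q$ppqqpqpqppqpqq
  sorted[9] = qppqpqqq$ppqqpqp
  sorted[10] = qpqppqpqqq$ppqqp
  sorted[11] = qpqpqppqpqqq$ppq
  sorted[12] = qpqqq$ppqqpqpqpp
  sorted[13] = qq$ppqqpqpqppqpq
  sorted[14] = qqpqpqppqpqqq$pp
  sorted[15] = qqq$ppqqpqpqppqp
sorted[10] = qpqppqpqqq$ppqqp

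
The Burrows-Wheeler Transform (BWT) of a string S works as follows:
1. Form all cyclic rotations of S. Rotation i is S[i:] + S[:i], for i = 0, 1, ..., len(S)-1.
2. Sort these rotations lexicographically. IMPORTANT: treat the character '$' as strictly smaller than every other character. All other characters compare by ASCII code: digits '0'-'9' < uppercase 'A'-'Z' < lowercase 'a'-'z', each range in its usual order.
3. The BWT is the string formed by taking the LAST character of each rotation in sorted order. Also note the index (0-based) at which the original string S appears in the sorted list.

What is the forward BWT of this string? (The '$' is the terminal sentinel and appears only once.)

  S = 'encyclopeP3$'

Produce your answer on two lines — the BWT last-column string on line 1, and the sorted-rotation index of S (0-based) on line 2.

Answer: 3Peynp$celoc
6

Derivation:
All 12 rotations (rotation i = S[i:]+S[:i]):
  rot[0] = encyclopeP3$
  rot[1] = ncyclopeP3$e
  rot[2] = cyclopeP3$en
  rot[3] = yclopeP3$enc
  rot[4] = clopeP3$ency
  rot[5] = lopeP3$encyc
  rot[6] = opeP3$encycl
  rot[7] = peP3$encyclo
  rot[8] = eP3$encyclop
  rot[9] = P3$encyclope
  rot[10] = 3$encyclopeP
  rot[11] = $encyclopeP3
Sorted (with $ < everything):
  sorted[0] = $encyclopeP3  (last char: '3')
  sorted[1] = 3$encyclopeP  (last char: 'P')
  sorted[2] = P3$encyclope  (last char: 'e')
  sorted[3] = clopeP3$ency  (last char: 'y')
  sorted[4] = cyclopeP3$en  (last char: 'n')
  sorted[5] = eP3$encyclop  (last char: 'p')
  sorted[6] = encyclopeP3$  (last char: '$')
  sorted[7] = lopeP3$encyc  (last char: 'c')
  sorted[8] = ncyclopeP3$e  (last char: 'e')
  sorted[9] = opeP3$encycl  (last char: 'l')
  sorted[10] = peP3$encyclo  (last char: 'o')
  sorted[11] = yclopeP3$enc  (last char: 'c')
Last column: 3Peynp$celoc
Original string S is at sorted index 6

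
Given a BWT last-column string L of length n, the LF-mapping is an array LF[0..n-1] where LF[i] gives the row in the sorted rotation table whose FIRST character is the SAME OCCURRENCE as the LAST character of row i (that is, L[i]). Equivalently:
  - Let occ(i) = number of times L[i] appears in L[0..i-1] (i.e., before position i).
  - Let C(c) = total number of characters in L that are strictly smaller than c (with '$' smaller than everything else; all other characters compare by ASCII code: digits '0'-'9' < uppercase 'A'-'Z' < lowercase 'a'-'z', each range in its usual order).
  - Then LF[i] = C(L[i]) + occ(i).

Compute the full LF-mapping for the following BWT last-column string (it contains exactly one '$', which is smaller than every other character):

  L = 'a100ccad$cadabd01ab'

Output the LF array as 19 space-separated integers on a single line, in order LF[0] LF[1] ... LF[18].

Answer: 6 4 1 2 13 14 7 16 0 15 8 17 9 11 18 3 5 10 12

Derivation:
Char counts: '$':1, '0':3, '1':2, 'a':5, 'b':2, 'c':3, 'd':3
C (first-col start): C('$')=0, C('0')=1, C('1')=4, C('a')=6, C('b')=11, C('c')=13, C('d')=16
L[0]='a': occ=0, LF[0]=C('a')+0=6+0=6
L[1]='1': occ=0, LF[1]=C('1')+0=4+0=4
L[2]='0': occ=0, LF[2]=C('0')+0=1+0=1
L[3]='0': occ=1, LF[3]=C('0')+1=1+1=2
L[4]='c': occ=0, LF[4]=C('c')+0=13+0=13
L[5]='c': occ=1, LF[5]=C('c')+1=13+1=14
L[6]='a': occ=1, LF[6]=C('a')+1=6+1=7
L[7]='d': occ=0, LF[7]=C('d')+0=16+0=16
L[8]='$': occ=0, LF[8]=C('$')+0=0+0=0
L[9]='c': occ=2, LF[9]=C('c')+2=13+2=15
L[10]='a': occ=2, LF[10]=C('a')+2=6+2=8
L[11]='d': occ=1, LF[11]=C('d')+1=16+1=17
L[12]='a': occ=3, LF[12]=C('a')+3=6+3=9
L[13]='b': occ=0, LF[13]=C('b')+0=11+0=11
L[14]='d': occ=2, LF[14]=C('d')+2=16+2=18
L[15]='0': occ=2, LF[15]=C('0')+2=1+2=3
L[16]='1': occ=1, LF[16]=C('1')+1=4+1=5
L[17]='a': occ=4, LF[17]=C('a')+4=6+4=10
L[18]='b': occ=1, LF[18]=C('b')+1=11+1=12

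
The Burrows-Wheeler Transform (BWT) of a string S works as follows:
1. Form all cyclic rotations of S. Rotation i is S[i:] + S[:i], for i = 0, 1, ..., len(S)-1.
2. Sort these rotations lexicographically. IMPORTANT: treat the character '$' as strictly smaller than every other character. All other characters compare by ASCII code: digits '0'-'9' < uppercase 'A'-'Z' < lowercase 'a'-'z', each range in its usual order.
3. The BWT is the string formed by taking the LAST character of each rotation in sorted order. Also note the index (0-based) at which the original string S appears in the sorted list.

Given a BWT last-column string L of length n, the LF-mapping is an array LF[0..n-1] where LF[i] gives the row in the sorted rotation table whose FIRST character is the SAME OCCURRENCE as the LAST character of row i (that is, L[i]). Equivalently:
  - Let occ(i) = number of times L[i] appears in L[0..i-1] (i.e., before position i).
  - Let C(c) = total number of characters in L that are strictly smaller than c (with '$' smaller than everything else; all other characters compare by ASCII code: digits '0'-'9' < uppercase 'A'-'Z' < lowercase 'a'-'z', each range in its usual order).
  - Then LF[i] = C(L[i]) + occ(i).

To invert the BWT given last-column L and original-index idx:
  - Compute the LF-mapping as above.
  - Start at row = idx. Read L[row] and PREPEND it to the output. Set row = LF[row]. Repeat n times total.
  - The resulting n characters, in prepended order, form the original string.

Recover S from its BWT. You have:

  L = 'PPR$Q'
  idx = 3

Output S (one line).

LF mapping: 1 2 4 0 3
Walk LF starting at row 3, prepending L[row]:
  step 1: row=3, L[3]='$', prepend. Next row=LF[3]=0
  step 2: row=0, L[0]='P', prepend. Next row=LF[0]=1
  step 3: row=1, L[1]='P', prepend. Next row=LF[1]=2
  step 4: row=2, L[2]='R', prepend. Next row=LF[2]=4
  step 5: row=4, L[4]='Q', prepend. Next row=LF[4]=3
Reversed output: QRPP$

Answer: QRPP$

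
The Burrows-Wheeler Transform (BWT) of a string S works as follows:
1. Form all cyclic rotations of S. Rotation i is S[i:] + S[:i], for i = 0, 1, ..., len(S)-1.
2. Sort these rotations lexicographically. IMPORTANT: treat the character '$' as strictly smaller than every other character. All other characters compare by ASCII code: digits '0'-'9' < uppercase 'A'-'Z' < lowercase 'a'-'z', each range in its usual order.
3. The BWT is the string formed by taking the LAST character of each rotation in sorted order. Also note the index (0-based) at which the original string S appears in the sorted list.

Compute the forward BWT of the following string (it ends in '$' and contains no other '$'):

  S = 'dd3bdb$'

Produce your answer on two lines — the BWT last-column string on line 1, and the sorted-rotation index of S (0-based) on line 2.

All 7 rotations (rotation i = S[i:]+S[:i]):
  rot[0] = dd3bdb$
  rot[1] = d3bdb$d
  rot[2] = 3bdb$dd
  rot[3] = bdb$dd3
  rot[4] = db$dd3b
  rot[5] = b$dd3bd
  rot[6] = $dd3bdb
Sorted (with $ < everything):
  sorted[0] = $dd3bdb  (last char: 'b')
  sorted[1] = 3bdb$dd  (last char: 'd')
  sorted[2] = b$dd3bd  (last char: 'd')
  sorted[3] = bdb$dd3  (last char: '3')
  sorted[4] = d3bdb$d  (last char: 'd')
  sorted[5] = db$dd3b  (last char: 'b')
  sorted[6] = dd3bdb$  (last char: '$')
Last column: bdd3db$
Original string S is at sorted index 6

Answer: bdd3db$
6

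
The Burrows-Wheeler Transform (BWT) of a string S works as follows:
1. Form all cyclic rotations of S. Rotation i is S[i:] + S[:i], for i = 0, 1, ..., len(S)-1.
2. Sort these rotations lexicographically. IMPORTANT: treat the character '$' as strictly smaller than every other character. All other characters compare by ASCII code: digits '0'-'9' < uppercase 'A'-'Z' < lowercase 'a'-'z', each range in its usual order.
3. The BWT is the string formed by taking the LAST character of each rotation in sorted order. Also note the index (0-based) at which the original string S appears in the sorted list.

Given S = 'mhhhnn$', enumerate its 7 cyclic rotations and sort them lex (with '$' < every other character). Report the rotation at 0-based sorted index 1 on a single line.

Answer: hhhnn$m

Derivation:
All 7 rotations (rotation i = S[i:]+S[:i]):
  rot[0] = mhhhnn$
  rot[1] = hhhnn$m
  rot[2] = hhnn$mh
  rot[3] = hnn$mhh
  rot[4] = nn$mhhh
  rot[5] = n$mhhhn
  rot[6] = $mhhhnn
Sorted (with $ < everything):
  sorted[0] = $mhhhnn
  sorted[1] = hhhnn$m
  sorted[2] = hhnn$mh
  sorted[3] = hnn$mhh
  sorted[4] = mhhhnn$
  sorted[5] = n$mhhhn
  sorted[6] = nn$mhhh
sorted[1] = hhhnn$m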